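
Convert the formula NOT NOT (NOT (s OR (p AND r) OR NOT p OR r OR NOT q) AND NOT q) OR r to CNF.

(NOT s OR r) AND (p OR r) AND (q OR r) AND (NOT q OR r)

NOT NOT (NOT (s OR (p AND r) OR NOT p OR r OR NOT q) AND NOT q) OR r
= (NOT (s OR (p AND r) OR NOT p OR r OR NOT q) AND NOT q) OR r   [double negation]
= (NOT s AND NOT (p AND r) AND NOT NOT p AND NOT r AND NOT NOT q AND NOT q) OR r   [De Morgan]
= (NOT s AND (NOT p OR NOT r) AND NOT NOT p AND NOT r AND NOT NOT q AND NOT q) OR r   [De Morgan]
= (NOT s AND (NOT p OR NOT r) AND p AND NOT r AND NOT NOT q AND NOT q) OR r   [double negation]
= (NOT s AND (NOT p OR NOT r) AND p AND NOT r AND q AND NOT q) OR r   [double negation]
= (NOT s OR r) AND (NOT p OR NOT r OR r) AND (p OR r) AND (NOT r OR r) AND (q OR r) AND (NOT q OR r)   [distribute OR over AND]
= (NOT s OR r) AND (p OR r) AND (q OR r) AND (NOT q OR r)   [simplify]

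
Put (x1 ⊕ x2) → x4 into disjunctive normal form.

(¬x1 ∧ ¬x2) ∨ (x2 ∧ x1) ∨ x4

(x1 ⊕ x2) → x4
≡ ¬(x1 ⊕ x2) ∨ x4   [eliminate →]
≡ ¬((x1 ∧ ¬x2) ∨ (¬x1 ∧ x2)) ∨ x4   [expand ⊕]
≡ (¬(x1 ∧ ¬x2) ∧ ¬(¬x1 ∧ x2)) ∨ x4   [De Morgan]
≡ ((¬x1 ∨ ¬¬x2) ∧ ¬(¬x1 ∧ x2)) ∨ x4   [De Morgan]
≡ ((¬x1 ∨ x2) ∧ ¬(¬x1 ∧ x2)) ∨ x4   [double negation]
≡ ((¬x1 ∨ x2) ∧ (¬¬x1 ∨ ¬x2)) ∨ x4   [De Morgan]
≡ ((¬x1 ∨ x2) ∧ (x1 ∨ ¬x2)) ∨ x4   [double negation]
≡ (¬x1 ∧ x1) ∨ (¬x1 ∧ ¬x2) ∨ (x2 ∧ x1) ∨ (x2 ∧ ¬x2) ∨ x4   [distribute ∧ over ∨]
≡ (¬x1 ∧ ¬x2) ∨ (x2 ∧ x1) ∨ x4   [simplify]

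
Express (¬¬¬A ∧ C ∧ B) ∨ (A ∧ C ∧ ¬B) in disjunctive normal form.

(¬¬¬A ∧ C ∧ B) ∨ (A ∧ C ∧ ¬B)
≡ (¬A ∧ C ∧ B) ∨ (A ∧ C ∧ ¬B)   [double negation]

(¬A ∧ C ∧ B) ∨ (A ∧ C ∧ ¬B)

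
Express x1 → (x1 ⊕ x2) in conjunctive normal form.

x1 → (x1 ⊕ x2)
≡ ¬x1 ∨ (x1 ⊕ x2)   [eliminate →]
≡ ¬x1 ∨ ((x1 ∨ x2) ∧ ¬(x1 ∧ x2))   [expand ⊕]
≡ ¬x1 ∨ ((x1 ∨ x2) ∧ (¬x1 ∨ ¬x2))   [De Morgan]
≡ (¬x1 ∨ x1 ∨ x2) ∧ (¬x1 ∨ ¬x1 ∨ ¬x2)   [distribute ∨ over ∧]
≡ ¬x1 ∨ ¬x2   [simplify]

¬x1 ∨ ¬x2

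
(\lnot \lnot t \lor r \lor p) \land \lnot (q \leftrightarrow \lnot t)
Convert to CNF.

(\lnot \lnot t \lor r \lor p) \land \lnot (q \leftrightarrow \lnot t)
⇔ (\lnot \lnot t \lor r \lor p) \land \lnot ((q \to \lnot t) \land (\lnot t \to q))   [eliminate \leftrightarrow]
⇔ (\lnot \lnot t \lor r \lor p) \land \lnot ((\lnot q \lor \lnot t) \land (\lnot t \to q))   [eliminate \to]
⇔ (\lnot \lnot t \lor r \lor p) \land \lnot ((\lnot q \lor \lnot t) \land (\lnot \lnot t \lor q))   [eliminate \to]
⇔ (t \lor r \lor p) \land \lnot ((\lnot q \lor \lnot t) \land (\lnot \lnot t \lor q))   [double negation]
⇔ (t \lor r \lor p) \land (\lnot (\lnot q \lor \lnot t) \lor \lnot (\lnot \lnot t \lor q))   [De Morgan]
⇔ (t \lor r \lor p) \land (\lnot \lnot q \land \lnot \lnot t \lor \lnot (\lnot \lnot t \lor q))   [De Morgan]
⇔ (t \lor r \lor p) \land (q \land \lnot \lnot t \lor \lnot (\lnot \lnot t \lor q))   [double negation]
⇔ (t \lor r \lor p) \land (q \land t \lor \lnot (\lnot \lnot t \lor q))   [double negation]
⇔ (t \lor r \lor p) \land (q \land t \lor \lnot \lnot \lnot t \land \lnot q)   [De Morgan]
⇔ (t \lor r \lor p) \land (q \land t \lor \lnot t \land \lnot q)   [double negation]
⇔ (t \lor r \lor p) \land (q \lor \lnot t) \land (q \lor \lnot q) \land (t \lor \lnot t) \land (t \lor \lnot q)   [distribute \lor over \land]
⇔ (t \lor r \lor p) \land (q \lor \lnot t) \land (t \lor \lnot q)   [simplify]

(t \lor r \lor p) \land (q \lor \lnot t) \land (t \lor \lnot q)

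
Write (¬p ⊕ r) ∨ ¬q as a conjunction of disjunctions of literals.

(¬p ∨ r ∨ ¬q) ∧ (p ∨ ¬r ∨ ¬q)

(¬p ⊕ r) ∨ ¬q
≡ ((¬p ∨ r) ∧ ¬(¬p ∧ r)) ∨ ¬q
≡ ((¬p ∨ r) ∧ (¬¬p ∨ ¬r)) ∨ ¬q
≡ ((¬p ∨ r) ∧ (p ∨ ¬r)) ∨ ¬q
≡ (¬p ∨ r ∨ ¬q) ∧ (p ∨ ¬r ∨ ¬q)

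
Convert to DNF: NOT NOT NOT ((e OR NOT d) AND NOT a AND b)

(NOT e AND d) OR a OR NOT b

NOT NOT NOT ((e OR NOT d) AND NOT a AND b)
≡ NOT ((e OR NOT d) AND NOT a AND b)   [double negation]
≡ NOT (e OR NOT d) OR NOT NOT a OR NOT b   [De Morgan]
≡ (NOT e AND NOT NOT d) OR NOT NOT a OR NOT b   [De Morgan]
≡ (NOT e AND d) OR NOT NOT a OR NOT b   [double negation]
≡ (NOT e AND d) OR a OR NOT b   [double negation]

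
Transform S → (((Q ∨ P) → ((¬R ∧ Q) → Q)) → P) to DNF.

¬S ∨ P

S → (((Q ∨ P) → ((¬R ∧ Q) → Q)) → P)
⇔ ¬S ∨ (((Q ∨ P) → ((¬R ∧ Q) → Q)) → P)   — eliminate →
⇔ ¬S ∨ ¬((Q ∨ P) → ((¬R ∧ Q) → Q)) ∨ P   — eliminate →
⇔ ¬S ∨ ¬(¬(Q ∨ P) ∨ ((¬R ∧ Q) → Q)) ∨ P   — eliminate →
⇔ ¬S ∨ ¬(¬(Q ∨ P) ∨ ¬(¬R ∧ Q) ∨ Q) ∨ P   — eliminate →
⇔ ¬S ∨ (¬¬(Q ∨ P) ∧ ¬¬(¬R ∧ Q) ∧ ¬Q) ∨ P   — De Morgan
⇔ ¬S ∨ ((Q ∨ P) ∧ ¬¬(¬R ∧ Q) ∧ ¬Q) ∨ P   — double negation
⇔ ¬S ∨ ((Q ∨ P) ∧ ¬R ∧ Q ∧ ¬Q) ∨ P   — double negation
⇔ ¬S ∨ (Q ∧ ¬R ∧ Q ∧ ¬Q) ∨ (P ∧ ¬R ∧ Q ∧ ¬Q) ∨ P   — distribute ∧ over ∨
⇔ ¬S ∨ P   — simplify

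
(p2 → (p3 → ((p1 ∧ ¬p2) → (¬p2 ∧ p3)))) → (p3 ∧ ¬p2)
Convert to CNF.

p3 ∧ ¬p2

(p2 → (p3 → ((p1 ∧ ¬p2) → (¬p2 ∧ p3)))) → (p3 ∧ ¬p2)
≡ ¬(p2 → (p3 → ((p1 ∧ ¬p2) → (¬p2 ∧ p3)))) ∨ (p3 ∧ ¬p2)   [eliminate →]
≡ ¬(¬p2 ∨ (p3 → ((p1 ∧ ¬p2) → (¬p2 ∧ p3)))) ∨ (p3 ∧ ¬p2)   [eliminate →]
≡ ¬(¬p2 ∨ ¬p3 ∨ ((p1 ∧ ¬p2) → (¬p2 ∧ p3))) ∨ (p3 ∧ ¬p2)   [eliminate →]
≡ ¬(¬p2 ∨ ¬p3 ∨ ¬(p1 ∧ ¬p2) ∨ (¬p2 ∧ p3)) ∨ (p3 ∧ ¬p2)   [eliminate →]
≡ (¬¬p2 ∧ ¬¬p3 ∧ ¬¬(p1 ∧ ¬p2) ∧ ¬(¬p2 ∧ p3)) ∨ (p3 ∧ ¬p2)   [De Morgan]
≡ (p2 ∧ ¬¬p3 ∧ ¬¬(p1 ∧ ¬p2) ∧ ¬(¬p2 ∧ p3)) ∨ (p3 ∧ ¬p2)   [double negation]
≡ (p2 ∧ p3 ∧ ¬¬(p1 ∧ ¬p2) ∧ ¬(¬p2 ∧ p3)) ∨ (p3 ∧ ¬p2)   [double negation]
≡ (p2 ∧ p3 ∧ p1 ∧ ¬p2 ∧ ¬(¬p2 ∧ p3)) ∨ (p3 ∧ ¬p2)   [double negation]
≡ (p2 ∧ p3 ∧ p1 ∧ ¬p2 ∧ (¬¬p2 ∨ ¬p3)) ∨ (p3 ∧ ¬p2)   [De Morgan]
≡ (p2 ∧ p3 ∧ p1 ∧ ¬p2 ∧ (p2 ∨ ¬p3)) ∨ (p3 ∧ ¬p2)   [double negation]
≡ (p2 ∨ p3) ∧ (p2 ∨ ¬p2) ∧ (p3 ∨ p3) ∧ (p3 ∨ ¬p2) ∧ (p1 ∨ p3) ∧ (p1 ∨ ¬p2) ∧ (¬p2 ∨ p3) ∧ (¬p2 ∨ ¬p2) ∧ (p2 ∨ ¬p3 ∨ p3) ∧ (p2 ∨ ¬p3 ∨ ¬p2)   [distribute ∨ over ∧]
≡ p3 ∧ ¬p2   [simplify]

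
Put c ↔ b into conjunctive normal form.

(¬c ∨ b) ∧ (¬b ∨ c)

c ↔ b
= (c → b) ∧ (b → c)
= (¬c ∨ b) ∧ (b → c)
= (¬c ∨ b) ∧ (¬b ∨ c)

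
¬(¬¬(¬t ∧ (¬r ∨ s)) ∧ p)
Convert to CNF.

¬(¬¬(¬t ∧ (¬r ∨ s)) ∧ p)
≡ ¬¬¬(¬t ∧ (¬r ∨ s)) ∨ ¬p   (De Morgan)
≡ ¬(¬t ∧ (¬r ∨ s)) ∨ ¬p   (double negation)
≡ ¬¬t ∨ ¬(¬r ∨ s) ∨ ¬p   (De Morgan)
≡ t ∨ ¬(¬r ∨ s) ∨ ¬p   (double negation)
≡ t ∨ ¬¬r ∧ ¬s ∨ ¬p   (De Morgan)
≡ t ∨ r ∧ ¬s ∨ ¬p   (double negation)
≡ (t ∨ r ∨ ¬p) ∧ (t ∨ ¬s ∨ ¬p)   (distribute ∨ over ∧)

(t ∨ r ∨ ¬p) ∧ (t ∨ ¬s ∨ ¬p)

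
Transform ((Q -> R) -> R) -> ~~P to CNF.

(~Q | R | P) & (~R | P)

((Q -> R) -> R) -> ~~P
⇔ ~((Q -> R) -> R) | ~~P   [eliminate ->]
⇔ ~(~(Q -> R) | R) | ~~P   [eliminate ->]
⇔ ~(~(~Q | R) | R) | ~~P   [eliminate ->]
⇔ (~~(~Q | R) & ~R) | ~~P   [De Morgan]
⇔ ((~Q | R) & ~R) | ~~P   [double negation]
⇔ ((~Q | R) & ~R) | P   [double negation]
⇔ (~Q | R | P) & (~R | P)   [distribute | over &]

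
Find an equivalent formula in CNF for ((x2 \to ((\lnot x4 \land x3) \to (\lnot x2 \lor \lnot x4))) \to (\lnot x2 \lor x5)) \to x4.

(x2 \lor x4) \land (\lnot x5 \lor x4)

((x2 \to ((\lnot x4 \land x3) \to (\lnot x2 \lor \lnot x4))) \to (\lnot x2 \lor x5)) \to x4
⇔ \lnot ((x2 \to ((\lnot x4 \land x3) \to (\lnot x2 \lor \lnot x4))) \to (\lnot x2 \lor x5)) \lor x4   [eliminate \to]
⇔ \lnot (\lnot (x2 \to ((\lnot x4 \land x3) \to (\lnot x2 \lor \lnot x4))) \lor \lnot x2 \lor x5) \lor x4   [eliminate \to]
⇔ \lnot (\lnot (\lnot x2 \lor ((\lnot x4 \land x3) \to (\lnot x2 \lor \lnot x4))) \lor \lnot x2 \lor x5) \lor x4   [eliminate \to]
⇔ \lnot (\lnot (\lnot x2 \lor \lnot (\lnot x4 \land x3) \lor \lnot x2 \lor \lnot x4) \lor \lnot x2 \lor x5) \lor x4   [eliminate \to]
⇔ (\lnot \lnot (\lnot x2 \lor \lnot (\lnot x4 \land x3) \lor \lnot x2 \lor \lnot x4) \land \lnot \lnot x2 \land \lnot x5) \lor x4   [De Morgan]
⇔ ((\lnot x2 \lor \lnot (\lnot x4 \land x3) \lor \lnot x2 \lor \lnot x4) \land \lnot \lnot x2 \land \lnot x5) \lor x4   [double negation]
⇔ ((\lnot x2 \lor \lnot \lnot x4 \lor \lnot x3 \lor \lnot x2 \lor \lnot x4) \land \lnot \lnot x2 \land \lnot x5) \lor x4   [De Morgan]
⇔ ((\lnot x2 \lor x4 \lor \lnot x3 \lor \lnot x2 \lor \lnot x4) \land \lnot \lnot x2 \land \lnot x5) \lor x4   [double negation]
⇔ ((\lnot x2 \lor x4 \lor \lnot x3 \lor \lnot x2 \lor \lnot x4) \land x2 \land \lnot x5) \lor x4   [double negation]
⇔ (\lnot x2 \lor x4 \lor \lnot x3 \lor \lnot x2 \lor \lnot x4 \lor x4) \land (x2 \lor x4) \land (\lnot x5 \lor x4)   [distribute \lor over \land]
⇔ (x2 \lor x4) \land (\lnot x5 \lor x4)   [simplify]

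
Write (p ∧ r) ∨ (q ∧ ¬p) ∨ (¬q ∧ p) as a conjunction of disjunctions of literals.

(p ∧ r) ∨ (q ∧ ¬p) ∨ (¬q ∧ p)
≡ (p ∨ q ∨ ¬q) ∧ (p ∨ q ∨ p) ∧ (p ∨ ¬p ∨ ¬q) ∧ (p ∨ ¬p ∨ p) ∧ (r ∨ q ∨ ¬q) ∧ (r ∨ q ∨ p) ∧ (r ∨ ¬p ∨ ¬q) ∧ (r ∨ ¬p ∨ p)   [distribute ∨ over ∧]
≡ (p ∨ q) ∧ (r ∨ ¬p ∨ ¬q)   [simplify]

(p ∨ q) ∧ (r ∨ ¬p ∨ ¬q)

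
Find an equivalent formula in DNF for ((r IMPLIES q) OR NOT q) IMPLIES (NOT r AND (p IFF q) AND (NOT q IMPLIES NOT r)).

(NOT r AND NOT p AND NOT q) OR (NOT r AND q AND p)

((r IMPLIES q) OR NOT q) IMPLIES (NOT r AND (p IFF q) AND (NOT q IMPLIES NOT r))
⇔ NOT ((r IMPLIES q) OR NOT q) OR (NOT r AND (p IFF q) AND (NOT q IMPLIES NOT r))   [eliminate IMPLIES]
⇔ NOT (NOT r OR q OR NOT q) OR (NOT r AND (p IFF q) AND (NOT q IMPLIES NOT r))   [eliminate IMPLIES]
⇔ NOT (NOT r OR q OR NOT q) OR (NOT r AND (p IMPLIES q) AND (q IMPLIES p) AND (NOT q IMPLIES NOT r))   [eliminate IFF]
⇔ NOT (NOT r OR q OR NOT q) OR (NOT r AND (NOT p OR q) AND (q IMPLIES p) AND (NOT q IMPLIES NOT r))   [eliminate IMPLIES]
⇔ NOT (NOT r OR q OR NOT q) OR (NOT r AND (NOT p OR q) AND (NOT q OR p) AND (NOT q IMPLIES NOT r))   [eliminate IMPLIES]
⇔ NOT (NOT r OR q OR NOT q) OR (NOT r AND (NOT p OR q) AND (NOT q OR p) AND (NOT NOT q OR NOT r))   [eliminate IMPLIES]
⇔ (NOT NOT r AND NOT q AND NOT NOT q) OR (NOT r AND (NOT p OR q) AND (NOT q OR p) AND (NOT NOT q OR NOT r))   [De Morgan]
⇔ (r AND NOT q AND NOT NOT q) OR (NOT r AND (NOT p OR q) AND (NOT q OR p) AND (NOT NOT q OR NOT r))   [double negation]
⇔ (r AND NOT q AND q) OR (NOT r AND (NOT p OR q) AND (NOT q OR p) AND (NOT NOT q OR NOT r))   [double negation]
⇔ (r AND NOT q AND q) OR (NOT r AND (NOT p OR q) AND (NOT q OR p) AND (q OR NOT r))   [double negation]
⇔ (r AND NOT q AND q) OR (NOT r AND NOT p AND NOT q AND q) OR (NOT r AND NOT p AND NOT q AND NOT r) OR (NOT r AND NOT p AND p AND q) OR (NOT r AND NOT p AND p AND NOT r) OR (NOT r AND q AND NOT q AND q) OR (NOT r AND q AND NOT q AND NOT r) OR (NOT r AND q AND p AND q) OR (NOT r AND q AND p AND NOT r)   [distribute AND over OR]
⇔ (NOT r AND NOT p AND NOT q) OR (NOT r AND q AND p)   [simplify]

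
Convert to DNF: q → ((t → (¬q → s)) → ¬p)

¬q ∨ ¬p

q → ((t → (¬q → s)) → ¬p)
≡ ¬q ∨ ((t → (¬q → s)) → ¬p)   (eliminate →)
≡ ¬q ∨ ¬(t → (¬q → s)) ∨ ¬p   (eliminate →)
≡ ¬q ∨ ¬(¬t ∨ (¬q → s)) ∨ ¬p   (eliminate →)
≡ ¬q ∨ ¬(¬t ∨ ¬¬q ∨ s) ∨ ¬p   (eliminate →)
≡ ¬q ∨ (¬¬t ∧ ¬¬¬q ∧ ¬s) ∨ ¬p   (De Morgan)
≡ ¬q ∨ (t ∧ ¬¬¬q ∧ ¬s) ∨ ¬p   (double negation)
≡ ¬q ∨ (t ∧ ¬q ∧ ¬s) ∨ ¬p   (double negation)
≡ ¬q ∨ ¬p   (simplify)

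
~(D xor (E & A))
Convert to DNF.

~(D xor (E & A))
≡ ~((D & ~(E & A)) | (~D & E & A))   (expand xor)
≡ ~(D & ~(E & A)) & ~(~D & E & A)   (De Morgan)
≡ (~D | ~~(E & A)) & ~(~D & E & A)   (De Morgan)
≡ (~D | (E & A)) & ~(~D & E & A)   (double negation)
≡ (~D | (E & A)) & (~~D | ~E | ~A)   (De Morgan)
≡ (~D | (E & A)) & (D | ~E | ~A)   (double negation)
≡ (~D & D) | (~D & ~E) | (~D & ~A) | (E & A & D) | (E & A & ~E) | (E & A & ~A)   (distribute & over |)
≡ (~D & ~E) | (~D & ~A) | (E & A & D)   (simplify)

(~D & ~E) | (~D & ~A) | (E & A & D)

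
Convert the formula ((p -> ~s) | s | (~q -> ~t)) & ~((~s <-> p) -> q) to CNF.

((p -> ~s) | s | (~q -> ~t)) & ~((~s <-> p) -> q)
= (~p | ~s | s | (~q -> ~t)) & ~((~s <-> p) -> q)   [eliminate ->]
= (~p | ~s | s | ~~q | ~t) & ~((~s <-> p) -> q)   [eliminate ->]
= (~p | ~s | s | ~~q | ~t) & ~(~(~s <-> p) | q)   [eliminate ->]
= (~p | ~s | s | ~~q | ~t) & ~(~((~s -> p) & (p -> ~s)) | q)   [eliminate <->]
= (~p | ~s | s | ~~q | ~t) & ~(~((~~s | p) & (p -> ~s)) | q)   [eliminate ->]
= (~p | ~s | s | ~~q | ~t) & ~(~((~~s | p) & (~p | ~s)) | q)   [eliminate ->]
= (~p | ~s | s | q | ~t) & ~(~((~~s | p) & (~p | ~s)) | q)   [double negation]
= (~p | ~s | s | q | ~t) & ~~((~~s | p) & (~p | ~s)) & ~q   [De Morgan]
= (~p | ~s | s | q | ~t) & (~~s | p) & (~p | ~s) & ~q   [double negation]
= (~p | ~s | s | q | ~t) & (s | p) & (~p | ~s) & ~q   [double negation]
= (s | p) & (~p | ~s) & ~q   [simplify]

(s | p) & (~p | ~s) & ~q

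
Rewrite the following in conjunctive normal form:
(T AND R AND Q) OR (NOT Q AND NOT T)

(T OR NOT Q) AND (R OR NOT Q) AND (R OR NOT T) AND (Q OR NOT T)

(T AND R AND Q) OR (NOT Q AND NOT T)
≡ (T OR NOT Q) AND (T OR NOT T) AND (R OR NOT Q) AND (R OR NOT T) AND (Q OR NOT Q) AND (Q OR NOT T)
≡ (T OR NOT Q) AND (R OR NOT Q) AND (R OR NOT T) AND (Q OR NOT T)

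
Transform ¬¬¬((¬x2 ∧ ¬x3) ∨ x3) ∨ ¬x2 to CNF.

¬x3 ∨ ¬x2

¬¬¬((¬x2 ∧ ¬x3) ∨ x3) ∨ ¬x2
⇔ ¬((¬x2 ∧ ¬x3) ∨ x3) ∨ ¬x2   [double negation]
⇔ (¬(¬x2 ∧ ¬x3) ∧ ¬x3) ∨ ¬x2   [De Morgan]
⇔ ((¬¬x2 ∨ ¬¬x3) ∧ ¬x3) ∨ ¬x2   [De Morgan]
⇔ ((x2 ∨ ¬¬x3) ∧ ¬x3) ∨ ¬x2   [double negation]
⇔ ((x2 ∨ x3) ∧ ¬x3) ∨ ¬x2   [double negation]
⇔ (x2 ∨ x3 ∨ ¬x2) ∧ (¬x3 ∨ ¬x2)   [distribute ∨ over ∧]
⇔ ¬x3 ∨ ¬x2   [simplify]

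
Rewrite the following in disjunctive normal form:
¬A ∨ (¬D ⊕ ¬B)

¬A ∨ (¬D ∧ B) ∨ (D ∧ ¬B)

¬A ∨ (¬D ⊕ ¬B)
≡ ¬A ∨ (¬D ∧ ¬¬B) ∨ (¬¬D ∧ ¬B)   [expand ⊕]
≡ ¬A ∨ (¬D ∧ B) ∨ (¬¬D ∧ ¬B)   [double negation]
≡ ¬A ∨ (¬D ∧ B) ∨ (D ∧ ¬B)   [double negation]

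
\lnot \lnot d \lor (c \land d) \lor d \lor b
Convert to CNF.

\lnot \lnot d \lor (c \land d) \lor d \lor b
⇔ d \lor (c \land d) \lor d \lor b   [double negation]
⇔ (d \lor c \lor d \lor b) \land (d \lor d \lor d \lor b)   [distribute \lor over \land]
⇔ d \lor b   [simplify]

d \lor b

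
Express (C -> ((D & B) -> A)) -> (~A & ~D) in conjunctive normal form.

(C -> ((D & B) -> A)) -> (~A & ~D)
= ~(C -> ((D & B) -> A)) | (~A & ~D)   [eliminate ->]
= ~(~C | ((D & B) -> A)) | (~A & ~D)   [eliminate ->]
= ~(~C | ~(D & B) | A) | (~A & ~D)   [eliminate ->]
= (~~C & ~~(D & B) & ~A) | (~A & ~D)   [De Morgan]
= (C & ~~(D & B) & ~A) | (~A & ~D)   [double negation]
= (C & D & B & ~A) | (~A & ~D)   [double negation]
= (C | ~A) & (C | ~D) & (D | ~A) & (D | ~D) & (B | ~A) & (B | ~D) & (~A | ~A) & (~A | ~D)   [distribute | over &]
= (C | ~D) & (B | ~D) & ~A   [simplify]

(C | ~D) & (B | ~D) & ~A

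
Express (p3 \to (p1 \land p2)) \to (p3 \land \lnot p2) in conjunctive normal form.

(p3 \to (p1 \land p2)) \to (p3 \land \lnot p2)
⇔ \lnot (p3 \to (p1 \land p2)) \lor (p3 \land \lnot p2)   — eliminate \to
⇔ \lnot (\lnot p3 \lor (p1 \land p2)) \lor (p3 \land \lnot p2)   — eliminate \to
⇔ (\lnot \lnot p3 \land \lnot (p1 \land p2)) \lor (p3 \land \lnot p2)   — De Morgan
⇔ (p3 \land \lnot (p1 \land p2)) \lor (p3 \land \lnot p2)   — double negation
⇔ (p3 \land (\lnot p1 \lor \lnot p2)) \lor (p3 \land \lnot p2)   — De Morgan
⇔ (p3 \lor p3) \land (p3 \lor \lnot p2) \land (\lnot p1 \lor \lnot p2 \lor p3) \land (\lnot p1 \lor \lnot p2 \lor \lnot p2)   — distribute \lor over \land
⇔ p3 \land (\lnot p1 \lor \lnot p2)   — simplify

p3 \land (\lnot p1 \lor \lnot p2)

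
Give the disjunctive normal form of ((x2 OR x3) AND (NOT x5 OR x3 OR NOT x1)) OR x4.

((x2 OR x3) AND (NOT x5 OR x3 OR NOT x1)) OR x4
⇔ (x2 AND NOT x5) OR (x2 AND x3) OR (x2 AND NOT x1) OR (x3 AND NOT x5) OR (x3 AND x3) OR (x3 AND NOT x1) OR x4   (distribute AND over OR)
⇔ (x2 AND NOT x5) OR (x2 AND NOT x1) OR x3 OR x4   (simplify)

(x2 AND NOT x5) OR (x2 AND NOT x1) OR x3 OR x4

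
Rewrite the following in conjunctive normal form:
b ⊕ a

b ⊕ a
≡ (b ∨ a) ∧ ¬(b ∧ a)
≡ (b ∨ a) ∧ (¬b ∨ ¬a)

(b ∨ a) ∧ (¬b ∨ ¬a)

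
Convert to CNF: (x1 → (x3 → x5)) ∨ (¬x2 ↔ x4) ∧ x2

(x1 → (x3 → x5)) ∨ (¬x2 ↔ x4) ∧ x2
≡ ¬x1 ∨ (x3 → x5) ∨ (¬x2 ↔ x4) ∧ x2   [eliminate →]
≡ ¬x1 ∨ ¬x3 ∨ x5 ∨ (¬x2 ↔ x4) ∧ x2   [eliminate →]
≡ ¬x1 ∨ ¬x3 ∨ x5 ∨ (¬x2 → x4) ∧ (x4 → ¬x2) ∧ x2   [eliminate ↔]
≡ ¬x1 ∨ ¬x3 ∨ x5 ∨ (¬¬x2 ∨ x4) ∧ (x4 → ¬x2) ∧ x2   [eliminate →]
≡ ¬x1 ∨ ¬x3 ∨ x5 ∨ (¬¬x2 ∨ x4) ∧ (¬x4 ∨ ¬x2) ∧ x2   [eliminate →]
≡ ¬x1 ∨ ¬x3 ∨ x5 ∨ (x2 ∨ x4) ∧ (¬x4 ∨ ¬x2) ∧ x2   [double negation]
≡ (¬x1 ∨ ¬x3 ∨ x5 ∨ x2 ∨ x4) ∧ (¬x1 ∨ ¬x3 ∨ x5 ∨ ¬x4 ∨ ¬x2) ∧ (¬x1 ∨ ¬x3 ∨ x5 ∨ x2)   [distribute ∨ over ∧]
≡ (¬x1 ∨ ¬x3 ∨ x5 ∨ ¬x4 ∨ ¬x2) ∧ (¬x1 ∨ ¬x3 ∨ x5 ∨ x2)   [simplify]

(¬x1 ∨ ¬x3 ∨ x5 ∨ ¬x4 ∨ ¬x2) ∧ (¬x1 ∨ ¬x3 ∨ x5 ∨ x2)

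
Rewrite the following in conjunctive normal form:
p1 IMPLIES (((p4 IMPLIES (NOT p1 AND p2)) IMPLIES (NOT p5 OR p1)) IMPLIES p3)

NOT p1 OR p3

p1 IMPLIES (((p4 IMPLIES (NOT p1 AND p2)) IMPLIES (NOT p5 OR p1)) IMPLIES p3)
⇔ NOT p1 OR (((p4 IMPLIES (NOT p1 AND p2)) IMPLIES (NOT p5 OR p1)) IMPLIES p3)   [eliminate IMPLIES]
⇔ NOT p1 OR NOT ((p4 IMPLIES (NOT p1 AND p2)) IMPLIES (NOT p5 OR p1)) OR p3   [eliminate IMPLIES]
⇔ NOT p1 OR NOT (NOT (p4 IMPLIES (NOT p1 AND p2)) OR NOT p5 OR p1) OR p3   [eliminate IMPLIES]
⇔ NOT p1 OR NOT (NOT (NOT p4 OR (NOT p1 AND p2)) OR NOT p5 OR p1) OR p3   [eliminate IMPLIES]
⇔ NOT p1 OR (NOT NOT (NOT p4 OR (NOT p1 AND p2)) AND NOT NOT p5 AND NOT p1) OR p3   [De Morgan]
⇔ NOT p1 OR ((NOT p4 OR (NOT p1 AND p2)) AND NOT NOT p5 AND NOT p1) OR p3   [double negation]
⇔ NOT p1 OR ((NOT p4 OR (NOT p1 AND p2)) AND p5 AND NOT p1) OR p3   [double negation]
⇔ (NOT p1 OR NOT p4 OR NOT p1 OR p3) AND (NOT p1 OR NOT p4 OR p2 OR p3) AND (NOT p1 OR p5 OR p3) AND (NOT p1 OR NOT p1 OR p3)   [distribute OR over AND]
⇔ NOT p1 OR p3   [simplify]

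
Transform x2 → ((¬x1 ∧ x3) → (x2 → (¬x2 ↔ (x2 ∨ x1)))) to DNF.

x2 → ((¬x1 ∧ x3) → (x2 → (¬x2 ↔ (x2 ∨ x1))))
≡ ¬x2 ∨ ((¬x1 ∧ x3) → (x2 → (¬x2 ↔ (x2 ∨ x1))))   [eliminate →]
≡ ¬x2 ∨ ¬(¬x1 ∧ x3) ∨ (x2 → (¬x2 ↔ (x2 ∨ x1)))   [eliminate →]
≡ ¬x2 ∨ ¬(¬x1 ∧ x3) ∨ ¬x2 ∨ (¬x2 ↔ (x2 ∨ x1))   [eliminate →]
≡ ¬x2 ∨ ¬(¬x1 ∧ x3) ∨ ¬x2 ∨ ((¬x2 → (x2 ∨ x1)) ∧ ((x2 ∨ x1) → ¬x2))   [eliminate ↔]
≡ ¬x2 ∨ ¬(¬x1 ∧ x3) ∨ ¬x2 ∨ ((¬¬x2 ∨ x2 ∨ x1) ∧ ((x2 ∨ x1) → ¬x2))   [eliminate →]
≡ ¬x2 ∨ ¬(¬x1 ∧ x3) ∨ ¬x2 ∨ ((¬¬x2 ∨ x2 ∨ x1) ∧ (¬(x2 ∨ x1) ∨ ¬x2))   [eliminate →]
≡ ¬x2 ∨ ¬¬x1 ∨ ¬x3 ∨ ¬x2 ∨ ((¬¬x2 ∨ x2 ∨ x1) ∧ (¬(x2 ∨ x1) ∨ ¬x2))   [De Morgan]
≡ ¬x2 ∨ x1 ∨ ¬x3 ∨ ¬x2 ∨ ((¬¬x2 ∨ x2 ∨ x1) ∧ (¬(x2 ∨ x1) ∨ ¬x2))   [double negation]
≡ ¬x2 ∨ x1 ∨ ¬x3 ∨ ¬x2 ∨ ((x2 ∨ x2 ∨ x1) ∧ (¬(x2 ∨ x1) ∨ ¬x2))   [double negation]
≡ ¬x2 ∨ x1 ∨ ¬x3 ∨ ¬x2 ∨ ((x2 ∨ x2 ∨ x1) ∧ ((¬x2 ∧ ¬x1) ∨ ¬x2))   [De Morgan]
≡ ¬x2 ∨ x1 ∨ ¬x3 ∨ ¬x2 ∨ (x2 ∧ ¬x2 ∧ ¬x1) ∨ (x2 ∧ ¬x2) ∨ (x2 ∧ ¬x2 ∧ ¬x1) ∨ (x2 ∧ ¬x2) ∨ (x1 ∧ ¬x2 ∧ ¬x1) ∨ (x1 ∧ ¬x2)   [distribute ∧ over ∨]
≡ ¬x2 ∨ x1 ∨ ¬x3   [simplify]

¬x2 ∨ x1 ∨ ¬x3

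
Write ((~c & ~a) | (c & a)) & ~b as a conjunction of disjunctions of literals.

(~c | a) & (~a | c) & ~b

((~c & ~a) | (c & a)) & ~b
≡ (~c | c) & (~c | a) & (~a | c) & (~a | a) & ~b
≡ (~c | a) & (~a | c) & ~b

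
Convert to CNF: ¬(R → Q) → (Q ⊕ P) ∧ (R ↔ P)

¬R ∨ Q ∨ P

¬(R → Q) → (Q ⊕ P) ∧ (R ↔ P)
≡ ¬¬(R → Q) ∨ (Q ⊕ P) ∧ (R ↔ P)   — eliminate →
≡ ¬¬(¬R ∨ Q) ∨ (Q ⊕ P) ∧ (R ↔ P)   — eliminate →
≡ ¬¬(¬R ∨ Q) ∨ (Q ∨ P) ∧ ¬(Q ∧ P) ∧ (R ↔ P)   — expand ⊕
≡ ¬¬(¬R ∨ Q) ∨ (Q ∨ P) ∧ ¬(Q ∧ P) ∧ (R → P) ∧ (P → R)   — eliminate ↔
≡ ¬¬(¬R ∨ Q) ∨ (Q ∨ P) ∧ ¬(Q ∧ P) ∧ (¬R ∨ P) ∧ (P → R)   — eliminate →
≡ ¬¬(¬R ∨ Q) ∨ (Q ∨ P) ∧ ¬(Q ∧ P) ∧ (¬R ∨ P) ∧ (¬P ∨ R)   — eliminate →
≡ ¬R ∨ Q ∨ (Q ∨ P) ∧ ¬(Q ∧ P) ∧ (¬R ∨ P) ∧ (¬P ∨ R)   — double negation
≡ ¬R ∨ Q ∨ (Q ∨ P) ∧ (¬Q ∨ ¬P) ∧ (¬R ∨ P) ∧ (¬P ∨ R)   — De Morgan
≡ (¬R ∨ Q ∨ Q ∨ P) ∧ (¬R ∨ Q ∨ ¬Q ∨ ¬P) ∧ (¬R ∨ Q ∨ ¬R ∨ P) ∧ (¬R ∨ Q ∨ ¬P ∨ R)   — distribute ∨ over ∧
≡ ¬R ∨ Q ∨ P   — simplify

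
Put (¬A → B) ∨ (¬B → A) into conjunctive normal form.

A ∨ B

(¬A → B) ∨ (¬B → A)
≡ ¬¬A ∨ B ∨ (¬B → A)   [eliminate →]
≡ ¬¬A ∨ B ∨ ¬¬B ∨ A   [eliminate →]
≡ A ∨ B ∨ ¬¬B ∨ A   [double negation]
≡ A ∨ B ∨ B ∨ A   [double negation]
≡ A ∨ B   [simplify]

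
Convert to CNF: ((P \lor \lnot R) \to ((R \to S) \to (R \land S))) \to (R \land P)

((P \lor \lnot R) \to ((R \to S) \to (R \land S))) \to (R \land P)
≡ \lnot ((P \lor \lnot R) \to ((R \to S) \to (R \land S))) \lor (R \land P)   — eliminate \to
≡ \lnot (\lnot (P \lor \lnot R) \lor ((R \to S) \to (R \land S))) \lor (R \land P)   — eliminate \to
≡ \lnot (\lnot (P \lor \lnot R) \lor \lnot (R \to S) \lor (R \land S)) \lor (R \land P)   — eliminate \to
≡ \lnot (\lnot (P \lor \lnot R) \lor \lnot (\lnot R \lor S) \lor (R \land S)) \lor (R \land P)   — eliminate \to
≡ (\lnot \lnot (P \lor \lnot R) \land \lnot \lnot (\lnot R \lor S) \land \lnot (R \land S)) \lor (R \land P)   — De Morgan
≡ ((P \lor \lnot R) \land \lnot \lnot (\lnot R \lor S) \land \lnot (R \land S)) \lor (R \land P)   — double negation
≡ ((P \lor \lnot R) \land (\lnot R \lor S) \land \lnot (R \land S)) \lor (R \land P)   — double negation
≡ ((P \lor \lnot R) \land (\lnot R \lor S) \land (\lnot R \lor \lnot S)) \lor (R \land P)   — De Morgan
≡ (P \lor \lnot R \lor R) \land (P \lor \lnot R \lor P) \land (\lnot R \lor S \lor R) \land (\lnot R \lor S \lor P) \land (\lnot R \lor \lnot S \lor R) \land (\lnot R \lor \lnot S \lor P)   — distribute \lor over \land
≡ P \lor \lnot R   — simplify

P \lor \lnot R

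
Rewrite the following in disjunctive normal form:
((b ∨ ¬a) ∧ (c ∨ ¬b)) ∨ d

((b ∨ ¬a) ∧ (c ∨ ¬b)) ∨ d
≡ (b ∧ c) ∨ (b ∧ ¬b) ∨ (¬a ∧ c) ∨ (¬a ∧ ¬b) ∨ d
≡ (b ∧ c) ∨ (¬a ∧ c) ∨ (¬a ∧ ¬b) ∨ d

(b ∧ c) ∨ (¬a ∧ c) ∨ (¬a ∧ ¬b) ∨ d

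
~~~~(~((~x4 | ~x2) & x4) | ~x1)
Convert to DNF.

~~~~(~((~x4 | ~x2) & x4) | ~x1)
≡ ~~(~((~x4 | ~x2) & x4) | ~x1)   — double negation
≡ ~((~x4 | ~x2) & x4) | ~x1   — double negation
≡ ~(~x4 | ~x2) | ~x4 | ~x1   — De Morgan
≡ (~~x4 & ~~x2) | ~x4 | ~x1   — De Morgan
≡ (x4 & ~~x2) | ~x4 | ~x1   — double negation
≡ (x4 & x2) | ~x4 | ~x1   — double negation

(x4 & x2) | ~x4 | ~x1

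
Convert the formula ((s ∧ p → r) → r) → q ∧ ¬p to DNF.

((s ∧ p → r) → r) → q ∧ ¬p
= ¬((s ∧ p → r) → r) ∨ q ∧ ¬p
= ¬(¬(s ∧ p → r) ∨ r) ∨ q ∧ ¬p
= ¬(¬(¬(s ∧ p) ∨ r) ∨ r) ∨ q ∧ ¬p
= ¬¬(¬(s ∧ p) ∨ r) ∧ ¬r ∨ q ∧ ¬p
= (¬(s ∧ p) ∨ r) ∧ ¬r ∨ q ∧ ¬p
= (¬s ∨ ¬p ∨ r) ∧ ¬r ∨ q ∧ ¬p
= ¬s ∧ ¬r ∨ ¬p ∧ ¬r ∨ r ∧ ¬r ∨ q ∧ ¬p
= ¬s ∧ ¬r ∨ ¬p ∧ ¬r ∨ q ∧ ¬p

¬s ∧ ¬r ∨ ¬p ∧ ¬r ∨ q ∧ ¬p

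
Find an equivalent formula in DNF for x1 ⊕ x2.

x1 ⊕ x2
≡ x1 ∧ ¬x2 ∨ ¬x1 ∧ x2   [expand ⊕]

x1 ∧ ¬x2 ∨ ¬x1 ∧ x2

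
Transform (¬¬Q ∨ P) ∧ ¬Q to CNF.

(Q ∨ P) ∧ ¬Q

(¬¬Q ∨ P) ∧ ¬Q
≡ (Q ∨ P) ∧ ¬Q   — double negation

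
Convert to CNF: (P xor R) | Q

(P | R | Q) & (~P | ~R | Q)

(P xor R) | Q
= ((P | R) & ~(P & R)) | Q   [expand xor]
= ((P | R) & (~P | ~R)) | Q   [De Morgan]
= (P | R | Q) & (~P | ~R | Q)   [distribute | over &]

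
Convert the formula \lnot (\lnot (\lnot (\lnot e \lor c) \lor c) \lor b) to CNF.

\lnot (\lnot (\lnot (\lnot e \lor c) \lor c) \lor b)
⇔ \lnot \lnot (\lnot (\lnot e \lor c) \lor c) \land \lnot b   [De Morgan]
⇔ (\lnot (\lnot e \lor c) \lor c) \land \lnot b   [double negation]
⇔ ((\lnot \lnot e \land \lnot c) \lor c) \land \lnot b   [De Morgan]
⇔ ((e \land \lnot c) \lor c) \land \lnot b   [double negation]
⇔ (e \lor c) \land (\lnot c \lor c) \land \lnot b   [distribute \lor over \land]
⇔ (e \lor c) \land \lnot b   [simplify]

(e \lor c) \land \lnot b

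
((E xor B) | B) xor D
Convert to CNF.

(E | B | D) & (~E | B | ~D) & (~B | ~D)

((E xor B) | B) xor D
⇔ ((E xor B) | B | D) & ~(((E xor B) | B) & D)   — expand xor
⇔ (((E | B) & ~(E & B)) | B | D) & ~(((E xor B) | B) & D)   — expand xor
⇔ (((E | B) & ~(E & B)) | B | D) & ~((((E | B) & ~(E & B)) | B) & D)   — expand xor
⇔ (((E | B) & (~E | ~B)) | B | D) & ~((((E | B) & ~(E & B)) | B) & D)   — De Morgan
⇔ (((E | B) & (~E | ~B)) | B | D) & (~(((E | B) & ~(E & B)) | B) | ~D)   — De Morgan
⇔ (((E | B) & (~E | ~B)) | B | D) & ((~((E | B) & ~(E & B)) & ~B) | ~D)   — De Morgan
⇔ (((E | B) & (~E | ~B)) | B | D) & (((~(E | B) | ~~(E & B)) & ~B) | ~D)   — De Morgan
⇔ (((E | B) & (~E | ~B)) | B | D) & ((((~E & ~B) | ~~(E & B)) & ~B) | ~D)   — De Morgan
⇔ (((E | B) & (~E | ~B)) | B | D) & ((((~E & ~B) | (E & B)) & ~B) | ~D)   — double negation
⇔ (E | B | B | D) & (~E | ~B | B | D) & (~E | E | ~D) & (~E | B | ~D) & (~B | E | ~D) & (~B | B | ~D) & (~B | ~D)   — distribute | over &
⇔ (E | B | D) & (~E | B | ~D) & (~B | ~D)   — simplify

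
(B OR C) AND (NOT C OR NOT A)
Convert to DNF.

(B OR C) AND (NOT C OR NOT A)
⇔ (B AND NOT C) OR (B AND NOT A) OR (C AND NOT C) OR (C AND NOT A)   [distribute AND over OR]
⇔ (B AND NOT C) OR (B AND NOT A) OR (C AND NOT A)   [simplify]

(B AND NOT C) OR (B AND NOT A) OR (C AND NOT A)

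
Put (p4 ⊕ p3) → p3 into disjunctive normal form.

(p4 ⊕ p3) → p3
≡ ¬(p4 ⊕ p3) ∨ p3   [eliminate →]
≡ ¬((p4 ∧ ¬p3) ∨ (¬p4 ∧ p3)) ∨ p3   [expand ⊕]
≡ (¬(p4 ∧ ¬p3) ∧ ¬(¬p4 ∧ p3)) ∨ p3   [De Morgan]
≡ ((¬p4 ∨ ¬¬p3) ∧ ¬(¬p4 ∧ p3)) ∨ p3   [De Morgan]
≡ ((¬p4 ∨ p3) ∧ ¬(¬p4 ∧ p3)) ∨ p3   [double negation]
≡ ((¬p4 ∨ p3) ∧ (¬¬p4 ∨ ¬p3)) ∨ p3   [De Morgan]
≡ ((¬p4 ∨ p3) ∧ (p4 ∨ ¬p3)) ∨ p3   [double negation]
≡ (¬p4 ∧ p4) ∨ (¬p4 ∧ ¬p3) ∨ (p3 ∧ p4) ∨ (p3 ∧ ¬p3) ∨ p3   [distribute ∧ over ∨]
≡ (¬p4 ∧ ¬p3) ∨ p3   [simplify]

(¬p4 ∧ ¬p3) ∨ p3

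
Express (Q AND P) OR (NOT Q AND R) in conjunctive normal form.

(Q AND P) OR (NOT Q AND R)
≡ (Q OR NOT Q) AND (Q OR R) AND (P OR NOT Q) AND (P OR R)   [distribute OR over AND]
≡ (Q OR R) AND (P OR NOT Q) AND (P OR R)   [simplify]

(Q OR R) AND (P OR NOT Q) AND (P OR R)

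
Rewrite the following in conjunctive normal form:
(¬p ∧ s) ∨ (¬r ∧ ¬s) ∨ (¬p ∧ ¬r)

(¬p ∨ ¬r) ∧ (¬p ∨ ¬s) ∧ (s ∨ ¬r)

(¬p ∧ s) ∨ (¬r ∧ ¬s) ∨ (¬p ∧ ¬r)
= (¬p ∨ ¬r ∨ ¬p) ∧ (¬p ∨ ¬r ∨ ¬r) ∧ (¬p ∨ ¬s ∨ ¬p) ∧ (¬p ∨ ¬s ∨ ¬r) ∧ (s ∨ ¬r ∨ ¬p) ∧ (s ∨ ¬r ∨ ¬r) ∧ (s ∨ ¬s ∨ ¬p) ∧ (s ∨ ¬s ∨ ¬r)   (distribute ∨ over ∧)
= (¬p ∨ ¬r) ∧ (¬p ∨ ¬s) ∧ (s ∨ ¬r)   (simplify)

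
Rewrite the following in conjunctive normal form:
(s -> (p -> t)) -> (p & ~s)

(s -> (p -> t)) -> (p & ~s)
≡ ~(s -> (p -> t)) | (p & ~s)   — eliminate ->
≡ ~(~s | (p -> t)) | (p & ~s)   — eliminate ->
≡ ~(~s | ~p | t) | (p & ~s)   — eliminate ->
≡ (~~s & ~~p & ~t) | (p & ~s)   — De Morgan
≡ (s & ~~p & ~t) | (p & ~s)   — double negation
≡ (s & p & ~t) | (p & ~s)   — double negation
≡ (s | p) & (s | ~s) & (p | p) & (p | ~s) & (~t | p) & (~t | ~s)   — distribute | over &
≡ p & (~t | ~s)   — simplify

p & (~t | ~s)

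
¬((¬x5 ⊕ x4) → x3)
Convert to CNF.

¬((¬x5 ⊕ x4) → x3)
≡ ¬(¬(¬x5 ⊕ x4) ∨ x3)   [eliminate →]
≡ ¬(¬((¬x5 ∨ x4) ∧ ¬(¬x5 ∧ x4)) ∨ x3)   [expand ⊕]
≡ ¬¬((¬x5 ∨ x4) ∧ ¬(¬x5 ∧ x4)) ∧ ¬x3   [De Morgan]
≡ (¬x5 ∨ x4) ∧ ¬(¬x5 ∧ x4) ∧ ¬x3   [double negation]
≡ (¬x5 ∨ x4) ∧ (¬¬x5 ∨ ¬x4) ∧ ¬x3   [De Morgan]
≡ (¬x5 ∨ x4) ∧ (x5 ∨ ¬x4) ∧ ¬x3   [double negation]

(¬x5 ∨ x4) ∧ (x5 ∨ ¬x4) ∧ ¬x3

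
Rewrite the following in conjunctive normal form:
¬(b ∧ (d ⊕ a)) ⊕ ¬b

¬(b ∧ (d ⊕ a)) ⊕ ¬b
= (¬(b ∧ (d ⊕ a)) ∨ ¬b) ∧ ¬(¬(b ∧ (d ⊕ a)) ∧ ¬b)   — expand ⊕
= (¬(b ∧ (d ∨ a) ∧ ¬(d ∧ a)) ∨ ¬b) ∧ ¬(¬(b ∧ (d ⊕ a)) ∧ ¬b)   — expand ⊕
= (¬(b ∧ (d ∨ a) ∧ ¬(d ∧ a)) ∨ ¬b) ∧ ¬(¬(b ∧ (d ∨ a) ∧ ¬(d ∧ a)) ∧ ¬b)   — expand ⊕
= (¬b ∨ ¬(d ∨ a) ∨ ¬¬(d ∧ a) ∨ ¬b) ∧ ¬(¬(b ∧ (d ∨ a) ∧ ¬(d ∧ a)) ∧ ¬b)   — De Morgan
= (¬b ∨ (¬d ∧ ¬a) ∨ ¬¬(d ∧ a) ∨ ¬b) ∧ ¬(¬(b ∧ (d ∨ a) ∧ ¬(d ∧ a)) ∧ ¬b)   — De Morgan
= (¬b ∨ (¬d ∧ ¬a) ∨ (d ∧ a) ∨ ¬b) ∧ ¬(¬(b ∧ (d ∨ a) ∧ ¬(d ∧ a)) ∧ ¬b)   — double negation
= (¬b ∨ (¬d ∧ ¬a) ∨ (d ∧ a) ∨ ¬b) ∧ (¬¬(b ∧ (d ∨ a) ∧ ¬(d ∧ a)) ∨ ¬¬b)   — De Morgan
= (¬b ∨ (¬d ∧ ¬a) ∨ (d ∧ a) ∨ ¬b) ∧ ((b ∧ (d ∨ a) ∧ ¬(d ∧ a)) ∨ ¬¬b)   — double negation
= (¬b ∨ (¬d ∧ ¬a) ∨ (d ∧ a) ∨ ¬b) ∧ ((b ∧ (d ∨ a) ∧ (¬d ∨ ¬a)) ∨ ¬¬b)   — De Morgan
= (¬b ∨ (¬d ∧ ¬a) ∨ (d ∧ a) ∨ ¬b) ∧ ((b ∧ (d ∨ a) ∧ (¬d ∨ ¬a)) ∨ b)   — double negation
= (¬b ∨ ¬d ∨ d ∨ ¬b) ∧ (¬b ∨ ¬d ∨ a ∨ ¬b) ∧ (¬b ∨ ¬a ∨ d ∨ ¬b) ∧ (¬b ∨ ¬a ∨ a ∨ ¬b) ∧ (b ∨ b) ∧ (d ∨ a ∨ b) ∧ (¬d ∨ ¬a ∨ b)   — distribute ∨ over ∧
= (¬b ∨ ¬d ∨ a) ∧ (¬b ∨ ¬a ∨ d) ∧ b   — simplify

(¬b ∨ ¬d ∨ a) ∧ (¬b ∨ ¬a ∨ d) ∧ b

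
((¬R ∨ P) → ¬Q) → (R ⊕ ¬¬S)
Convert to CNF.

(¬R ∨ P ∨ ¬S) ∧ (Q ∨ R ∨ S) ∧ (Q ∨ ¬R ∨ ¬S)

((¬R ∨ P) → ¬Q) → (R ⊕ ¬¬S)
≡ ¬((¬R ∨ P) → ¬Q) ∨ (R ⊕ ¬¬S)   (eliminate →)
≡ ¬(¬(¬R ∨ P) ∨ ¬Q) ∨ (R ⊕ ¬¬S)   (eliminate →)
≡ ¬(¬(¬R ∨ P) ∨ ¬Q) ∨ ((R ∨ ¬¬S) ∧ ¬(R ∧ ¬¬S))   (expand ⊕)
≡ (¬¬(¬R ∨ P) ∧ ¬¬Q) ∨ ((R ∨ ¬¬S) ∧ ¬(R ∧ ¬¬S))   (De Morgan)
≡ ((¬R ∨ P) ∧ ¬¬Q) ∨ ((R ∨ ¬¬S) ∧ ¬(R ∧ ¬¬S))   (double negation)
≡ ((¬R ∨ P) ∧ Q) ∨ ((R ∨ ¬¬S) ∧ ¬(R ∧ ¬¬S))   (double negation)
≡ ((¬R ∨ P) ∧ Q) ∨ ((R ∨ S) ∧ ¬(R ∧ ¬¬S))   (double negation)
≡ ((¬R ∨ P) ∧ Q) ∨ ((R ∨ S) ∧ (¬R ∨ ¬¬¬S))   (De Morgan)
≡ ((¬R ∨ P) ∧ Q) ∨ ((R ∨ S) ∧ (¬R ∨ ¬S))   (double negation)
≡ (¬R ∨ P ∨ R ∨ S) ∧ (¬R ∨ P ∨ ¬R ∨ ¬S) ∧ (Q ∨ R ∨ S) ∧ (Q ∨ ¬R ∨ ¬S)   (distribute ∨ over ∧)
≡ (¬R ∨ P ∨ ¬S) ∧ (Q ∨ R ∨ S) ∧ (Q ∨ ¬R ∨ ¬S)   (simplify)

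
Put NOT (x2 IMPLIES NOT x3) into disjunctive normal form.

x2 AND x3

NOT (x2 IMPLIES NOT x3)
= NOT (NOT x2 OR NOT x3)   — eliminate IMPLIES
= NOT NOT x2 AND NOT NOT x3   — De Morgan
= x2 AND NOT NOT x3   — double negation
= x2 AND x3   — double negation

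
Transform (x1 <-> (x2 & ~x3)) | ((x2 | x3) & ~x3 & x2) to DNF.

(~x1 & ~x2) | (~x1 & x3) | (x2 & ~x3)

(x1 <-> (x2 & ~x3)) | ((x2 | x3) & ~x3 & x2)
≡ ((x1 -> (x2 & ~x3)) & ((x2 & ~x3) -> x1)) | ((x2 | x3) & ~x3 & x2)   [eliminate <->]
≡ ((~x1 | (x2 & ~x3)) & ((x2 & ~x3) -> x1)) | ((x2 | x3) & ~x3 & x2)   [eliminate ->]
≡ ((~x1 | (x2 & ~x3)) & (~(x2 & ~x3) | x1)) | ((x2 | x3) & ~x3 & x2)   [eliminate ->]
≡ ((~x1 | (x2 & ~x3)) & (~x2 | ~~x3 | x1)) | ((x2 | x3) & ~x3 & x2)   [De Morgan]
≡ ((~x1 | (x2 & ~x3)) & (~x2 | x3 | x1)) | ((x2 | x3) & ~x3 & x2)   [double negation]
≡ (~x1 & ~x2) | (~x1 & x3) | (~x1 & x1) | (x2 & ~x3 & ~x2) | (x2 & ~x3 & x3) | (x2 & ~x3 & x1) | (x2 & ~x3 & x2) | (x3 & ~x3 & x2)   [distribute & over |]
≡ (~x1 & ~x2) | (~x1 & x3) | (x2 & ~x3)   [simplify]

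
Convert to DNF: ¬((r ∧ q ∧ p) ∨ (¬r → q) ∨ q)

¬r ∧ ¬q

¬((r ∧ q ∧ p) ∨ (¬r → q) ∨ q)
⇔ ¬((r ∧ q ∧ p) ∨ ¬¬r ∨ q ∨ q)   (eliminate →)
⇔ ¬(r ∧ q ∧ p) ∧ ¬¬¬r ∧ ¬q ∧ ¬q   (De Morgan)
⇔ (¬r ∨ ¬q ∨ ¬p) ∧ ¬¬¬r ∧ ¬q ∧ ¬q   (De Morgan)
⇔ (¬r ∨ ¬q ∨ ¬p) ∧ ¬r ∧ ¬q ∧ ¬q   (double negation)
⇔ (¬r ∧ ¬r ∧ ¬q ∧ ¬q) ∨ (¬q ∧ ¬r ∧ ¬q ∧ ¬q) ∨ (¬p ∧ ¬r ∧ ¬q ∧ ¬q)   (distribute ∧ over ∨)
⇔ ¬r ∧ ¬q   (simplify)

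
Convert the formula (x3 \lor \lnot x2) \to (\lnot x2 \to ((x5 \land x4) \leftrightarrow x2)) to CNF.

(x3 \lor \lnot x2) \to (\lnot x2 \to ((x5 \land x4) \leftrightarrow x2))
≡ \lnot (x3 \lor \lnot x2) \lor (\lnot x2 \to ((x5 \land x4) \leftrightarrow x2))   [eliminate \to]
≡ \lnot (x3 \lor \lnot x2) \lor \lnot \lnot x2 \lor ((x5 \land x4) \leftrightarrow x2)   [eliminate \to]
≡ \lnot (x3 \lor \lnot x2) \lor \lnot \lnot x2 \lor (((x5 \land x4) \to x2) \land (x2 \to (x5 \land x4)))   [eliminate \leftrightarrow]
≡ \lnot (x3 \lor \lnot x2) \lor \lnot \lnot x2 \lor ((\lnot (x5 \land x4) \lor x2) \land (x2 \to (x5 \land x4)))   [eliminate \to]
≡ \lnot (x3 \lor \lnot x2) \lor \lnot \lnot x2 \lor ((\lnot (x5 \land x4) \lor x2) \land (\lnot x2 \lor (x5 \land x4)))   [eliminate \to]
≡ (\lnot x3 \land \lnot \lnot x2) \lor \lnot \lnot x2 \lor ((\lnot (x5 \land x4) \lor x2) \land (\lnot x2 \lor (x5 \land x4)))   [De Morgan]
≡ (\lnot x3 \land x2) \lor \lnot \lnot x2 \lor ((\lnot (x5 \land x4) \lor x2) \land (\lnot x2 \lor (x5 \land x4)))   [double negation]
≡ (\lnot x3 \land x2) \lor x2 \lor ((\lnot (x5 \land x4) \lor x2) \land (\lnot x2 \lor (x5 \land x4)))   [double negation]
≡ (\lnot x3 \land x2) \lor x2 \lor ((\lnot x5 \lor \lnot x4 \lor x2) \land (\lnot x2 \lor (x5 \land x4)))   [De Morgan]
≡ (\lnot x3 \lor x2 \lor \lnot x5 \lor \lnot x4 \lor x2) \land (\lnot x3 \lor x2 \lor \lnot x2 \lor x5) \land (\lnot x3 \lor x2 \lor \lnot x2 \lor x4) \land (x2 \lor x2 \lor \lnot x5 \lor \lnot x4 \lor x2) \land (x2 \lor x2 \lor \lnot x2 \lor x5) \land (x2 \lor x2 \lor \lnot x2 \lor x4)   [distribute \lor over \land]
≡ x2 \lor \lnot x5 \lor \lnot x4   [simplify]

x2 \lor \lnot x5 \lor \lnot x4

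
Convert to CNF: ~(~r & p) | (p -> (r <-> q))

r | ~p | ~q

~(~r & p) | (p -> (r <-> q))
⇔ ~(~r & p) | ~p | (r <-> q)
⇔ ~(~r & p) | ~p | ((r -> q) & (q -> r))
⇔ ~(~r & p) | ~p | ((~r | q) & (q -> r))
⇔ ~(~r & p) | ~p | ((~r | q) & (~q | r))
⇔ ~~r | ~p | ~p | ((~r | q) & (~q | r))
⇔ r | ~p | ~p | ((~r | q) & (~q | r))
⇔ (r | ~p | ~p | ~r | q) & (r | ~p | ~p | ~q | r)
⇔ r | ~p | ~q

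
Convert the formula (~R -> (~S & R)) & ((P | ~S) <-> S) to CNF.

R & S & (~S | P)

(~R -> (~S & R)) & ((P | ~S) <-> S)
≡ (~~R | (~S & R)) & ((P | ~S) <-> S)   (eliminate ->)
≡ (~~R | (~S & R)) & ((P | ~S) -> S) & (S -> (P | ~S))   (eliminate <->)
≡ (~~R | (~S & R)) & (~(P | ~S) | S) & (S -> (P | ~S))   (eliminate ->)
≡ (~~R | (~S & R)) & (~(P | ~S) | S) & (~S | P | ~S)   (eliminate ->)
≡ (R | (~S & R)) & (~(P | ~S) | S) & (~S | P | ~S)   (double negation)
≡ (R | (~S & R)) & ((~P & ~~S) | S) & (~S | P | ~S)   (De Morgan)
≡ (R | (~S & R)) & ((~P & S) | S) & (~S | P | ~S)   (double negation)
≡ (R | ~S) & (R | R) & (~P | S) & (S | S) & (~S | P | ~S)   (distribute | over &)
≡ R & S & (~S | P)   (simplify)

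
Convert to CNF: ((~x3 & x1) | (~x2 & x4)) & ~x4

((~x3 & x1) | (~x2 & x4)) & ~x4
⇔ (~x3 | ~x2) & (~x3 | x4) & (x1 | ~x2) & (x1 | x4) & ~x4   [distribute | over &]

(~x3 | ~x2) & (~x3 | x4) & (x1 | ~x2) & (x1 | x4) & ~x4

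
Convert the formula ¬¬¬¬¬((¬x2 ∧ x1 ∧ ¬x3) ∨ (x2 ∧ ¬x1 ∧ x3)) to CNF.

¬¬¬¬¬((¬x2 ∧ x1 ∧ ¬x3) ∨ (x2 ∧ ¬x1 ∧ x3))
⇔ ¬¬¬((¬x2 ∧ x1 ∧ ¬x3) ∨ (x2 ∧ ¬x1 ∧ x3))   (double negation)
⇔ ¬((¬x2 ∧ x1 ∧ ¬x3) ∨ (x2 ∧ ¬x1 ∧ x3))   (double negation)
⇔ ¬(¬x2 ∧ x1 ∧ ¬x3) ∧ ¬(x2 ∧ ¬x1 ∧ x3)   (De Morgan)
⇔ (¬¬x2 ∨ ¬x1 ∨ ¬¬x3) ∧ ¬(x2 ∧ ¬x1 ∧ x3)   (De Morgan)
⇔ (x2 ∨ ¬x1 ∨ ¬¬x3) ∧ ¬(x2 ∧ ¬x1 ∧ x3)   (double negation)
⇔ (x2 ∨ ¬x1 ∨ x3) ∧ ¬(x2 ∧ ¬x1 ∧ x3)   (double negation)
⇔ (x2 ∨ ¬x1 ∨ x3) ∧ (¬x2 ∨ ¬¬x1 ∨ ¬x3)   (De Morgan)
⇔ (x2 ∨ ¬x1 ∨ x3) ∧ (¬x2 ∨ x1 ∨ ¬x3)   (double negation)

(x2 ∨ ¬x1 ∨ x3) ∧ (¬x2 ∨ x1 ∨ ¬x3)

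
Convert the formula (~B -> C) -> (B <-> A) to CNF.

(~B | A) & (~C | ~A | B)

(~B -> C) -> (B <-> A)
⇔ ~(~B -> C) | (B <-> A)   [eliminate ->]
⇔ ~(~~B | C) | (B <-> A)   [eliminate ->]
⇔ ~(~~B | C) | ((B -> A) & (A -> B))   [eliminate <->]
⇔ ~(~~B | C) | ((~B | A) & (A -> B))   [eliminate ->]
⇔ ~(~~B | C) | ((~B | A) & (~A | B))   [eliminate ->]
⇔ (~~~B & ~C) | ((~B | A) & (~A | B))   [De Morgan]
⇔ (~B & ~C) | ((~B | A) & (~A | B))   [double negation]
⇔ (~B | ~B | A) & (~B | ~A | B) & (~C | ~B | A) & (~C | ~A | B)   [distribute | over &]
⇔ (~B | A) & (~C | ~A | B)   [simplify]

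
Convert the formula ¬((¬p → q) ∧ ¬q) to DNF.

¬((¬p → q) ∧ ¬q)
≡ ¬((¬¬p ∨ q) ∧ ¬q)   — eliminate →
≡ ¬(¬¬p ∨ q) ∨ ¬¬q   — De Morgan
≡ (¬¬¬p ∧ ¬q) ∨ ¬¬q   — De Morgan
≡ (¬p ∧ ¬q) ∨ ¬¬q   — double negation
≡ (¬p ∧ ¬q) ∨ q   — double negation

(¬p ∧ ¬q) ∨ q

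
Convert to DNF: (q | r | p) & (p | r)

(q | r | p) & (p | r)
⇔ (q & p) | (q & r) | (r & p) | (r & r) | (p & p) | (p & r)   [distribute & over |]
⇔ r | p   [simplify]

r | p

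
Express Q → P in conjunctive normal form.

Q → P
= ¬Q ∨ P   (eliminate →)

¬Q ∨ P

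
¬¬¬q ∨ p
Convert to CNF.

¬q ∨ p

¬¬¬q ∨ p
≡ ¬q ∨ p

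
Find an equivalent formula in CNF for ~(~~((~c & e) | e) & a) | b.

~e | ~a | b

~(~~((~c & e) | e) & a) | b
≡ ~~~((~c & e) | e) | ~a | b   [De Morgan]
≡ ~((~c & e) | e) | ~a | b   [double negation]
≡ (~(~c & e) & ~e) | ~a | b   [De Morgan]
≡ ((~~c | ~e) & ~e) | ~a | b   [De Morgan]
≡ ((c | ~e) & ~e) | ~a | b   [double negation]
≡ (c | ~e | ~a | b) & (~e | ~a | b)   [distribute | over &]
≡ ~e | ~a | b   [simplify]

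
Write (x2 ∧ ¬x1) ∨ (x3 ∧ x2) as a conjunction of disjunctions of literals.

(x2 ∧ ¬x1) ∨ (x3 ∧ x2)
≡ (x2 ∨ x3) ∧ (x2 ∨ x2) ∧ (¬x1 ∨ x3) ∧ (¬x1 ∨ x2)   — distribute ∨ over ∧
≡ x2 ∧ (¬x1 ∨ x3)   — simplify

x2 ∧ (¬x1 ∨ x3)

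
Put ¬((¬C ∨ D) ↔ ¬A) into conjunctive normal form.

¬((¬C ∨ D) ↔ ¬A)
⇔ ¬(((¬C ∨ D) → ¬A) ∧ (¬A → (¬C ∨ D)))   — eliminate ↔
⇔ ¬((¬(¬C ∨ D) ∨ ¬A) ∧ (¬A → (¬C ∨ D)))   — eliminate →
⇔ ¬((¬(¬C ∨ D) ∨ ¬A) ∧ (¬¬A ∨ ¬C ∨ D))   — eliminate →
⇔ ¬(¬(¬C ∨ D) ∨ ¬A) ∨ ¬(¬¬A ∨ ¬C ∨ D)   — De Morgan
⇔ (¬¬(¬C ∨ D) ∧ ¬¬A) ∨ ¬(¬¬A ∨ ¬C ∨ D)   — De Morgan
⇔ ((¬C ∨ D) ∧ ¬¬A) ∨ ¬(¬¬A ∨ ¬C ∨ D)   — double negation
⇔ ((¬C ∨ D) ∧ A) ∨ ¬(¬¬A ∨ ¬C ∨ D)   — double negation
⇔ ((¬C ∨ D) ∧ A) ∨ (¬¬¬A ∧ ¬¬C ∧ ¬D)   — De Morgan
⇔ ((¬C ∨ D) ∧ A) ∨ (¬A ∧ ¬¬C ∧ ¬D)   — double negation
⇔ ((¬C ∨ D) ∧ A) ∨ (¬A ∧ C ∧ ¬D)   — double negation
⇔ (¬C ∨ D ∨ ¬A) ∧ (¬C ∨ D ∨ C) ∧ (¬C ∨ D ∨ ¬D) ∧ (A ∨ ¬A) ∧ (A ∨ C) ∧ (A ∨ ¬D)   — distribute ∨ over ∧
⇔ (¬C ∨ D ∨ ¬A) ∧ (A ∨ C) ∧ (A ∨ ¬D)   — simplify

(¬C ∨ D ∨ ¬A) ∧ (A ∨ C) ∧ (A ∨ ¬D)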